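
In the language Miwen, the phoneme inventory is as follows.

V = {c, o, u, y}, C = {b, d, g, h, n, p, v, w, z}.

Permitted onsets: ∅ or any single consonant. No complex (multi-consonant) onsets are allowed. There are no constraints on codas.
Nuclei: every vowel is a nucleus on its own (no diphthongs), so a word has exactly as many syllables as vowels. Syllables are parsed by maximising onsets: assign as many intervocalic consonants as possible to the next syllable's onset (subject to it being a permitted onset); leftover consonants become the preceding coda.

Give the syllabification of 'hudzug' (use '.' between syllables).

The vowels are u, u — 2 nuclei, so 2 syllables.
σ1/σ2 boundary: /dz/ — longest licit onset from the right is /z/, leaving /d/ as coda.

hud.zug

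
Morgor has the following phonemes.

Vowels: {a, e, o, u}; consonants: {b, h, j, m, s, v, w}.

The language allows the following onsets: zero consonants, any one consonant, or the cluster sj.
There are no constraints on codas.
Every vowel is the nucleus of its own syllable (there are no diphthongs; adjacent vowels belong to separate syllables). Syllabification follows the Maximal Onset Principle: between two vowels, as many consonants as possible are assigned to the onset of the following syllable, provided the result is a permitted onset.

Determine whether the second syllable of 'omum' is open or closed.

closed

The vowels are o, u — 2 nuclei, so 2 syllables.
Between /o/ (V1) and /u/ (V2): /m/ is a single consonant, so it becomes the next onset.
Putting it together: o.mum.
Syllable 2 is /mum/ with coda /m/, so it is closed.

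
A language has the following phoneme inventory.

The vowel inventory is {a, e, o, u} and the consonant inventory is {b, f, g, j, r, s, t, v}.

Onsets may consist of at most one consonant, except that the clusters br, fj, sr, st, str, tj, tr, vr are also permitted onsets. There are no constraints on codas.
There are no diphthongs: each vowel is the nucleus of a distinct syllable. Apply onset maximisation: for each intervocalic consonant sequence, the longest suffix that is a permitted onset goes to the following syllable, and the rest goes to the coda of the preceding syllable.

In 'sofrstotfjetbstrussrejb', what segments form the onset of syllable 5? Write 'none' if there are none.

Vowels present: o, o, e, u, e; each is a nucleus, giving 5 syllables.
σ1/σ2 boundary: cluster /frst/ — the longest permitted-onset suffix is /st/; onset = /st/, preceding coda = /fr/.
σ2/σ3 boundary: /tfj/ — longest licit onset from the right is /fj/, leaving /t/ as coda.
σ3/σ4 boundary: /tbstr/ splits as /tb/ + /str/ (/str/ is the longest suffix that is a licit onset).
σ4/σ5 boundary: /ssr/ — longest licit onset from the right is /sr/, leaving /s/ as coda.
So the parse is sofr.stot.fjetb.strus.srejb.
Syllable 5 is /srejb/: onset /sr/, nucleus /e/, coda /jb/.

sr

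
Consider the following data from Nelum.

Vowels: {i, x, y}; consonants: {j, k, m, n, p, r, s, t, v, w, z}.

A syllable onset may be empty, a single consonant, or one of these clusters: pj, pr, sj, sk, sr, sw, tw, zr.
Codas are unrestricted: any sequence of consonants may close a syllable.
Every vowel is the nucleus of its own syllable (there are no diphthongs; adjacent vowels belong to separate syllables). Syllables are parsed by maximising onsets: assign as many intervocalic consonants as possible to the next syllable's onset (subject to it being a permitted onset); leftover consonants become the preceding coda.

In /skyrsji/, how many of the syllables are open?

Nuclei (vowels): y, i → 2 syllables.
V1 /y/ – V2 /i/: /rsj/ splits as /r/ + /sj/ (/sj/ is the longest suffix that is a licit onset).
So the parse is skyr.sji.
Classifying each syllable: /skyr/ (closed), /sji/ (open).
Open syllables: 1.

1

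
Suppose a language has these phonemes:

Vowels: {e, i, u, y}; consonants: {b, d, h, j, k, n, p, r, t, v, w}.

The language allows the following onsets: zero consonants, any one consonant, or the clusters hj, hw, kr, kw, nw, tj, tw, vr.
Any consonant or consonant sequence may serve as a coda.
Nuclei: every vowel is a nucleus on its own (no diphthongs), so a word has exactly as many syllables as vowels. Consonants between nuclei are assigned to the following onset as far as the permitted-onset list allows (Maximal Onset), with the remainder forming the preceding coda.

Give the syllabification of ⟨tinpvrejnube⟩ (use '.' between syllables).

tinp.vrej.nu.be

Vowels present: i, e, u, e; each is a nucleus, giving 4 syllables.
/i…e/ gap (V1→V2): /npvr/; trying suffixes from longest down, /vr/ is the first permitted one, so coda /np/ | onset /vr/.
/e…u/ gap (V2→V3): /jn/ — longest licit onset from the right is /n/, leaving /j/ as coda.
/u…e/ gap (V3→V4): /b/ is a single consonant, so it becomes the next onset.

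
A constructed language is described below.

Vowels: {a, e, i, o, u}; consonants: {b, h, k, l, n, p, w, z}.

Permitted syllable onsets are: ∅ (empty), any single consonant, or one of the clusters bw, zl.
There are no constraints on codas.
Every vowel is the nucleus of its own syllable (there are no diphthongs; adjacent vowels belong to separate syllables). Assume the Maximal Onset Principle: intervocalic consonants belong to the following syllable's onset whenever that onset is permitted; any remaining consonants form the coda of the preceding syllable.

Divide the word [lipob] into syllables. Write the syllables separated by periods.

Vowels present: i, o; each is a nucleus, giving 2 syllables.
/i…o/ gap (V1→V2): /p/ is a single consonant, so it becomes the next onset.

li.pob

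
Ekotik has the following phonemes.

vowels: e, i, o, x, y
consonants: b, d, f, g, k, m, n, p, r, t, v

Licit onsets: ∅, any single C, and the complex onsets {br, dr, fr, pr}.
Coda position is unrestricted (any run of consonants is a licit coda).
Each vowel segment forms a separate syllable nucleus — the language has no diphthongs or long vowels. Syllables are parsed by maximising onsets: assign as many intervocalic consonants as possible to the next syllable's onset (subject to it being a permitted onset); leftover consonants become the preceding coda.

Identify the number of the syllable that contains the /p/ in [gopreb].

2

The vowels are o, e — 2 nuclei, so 2 syllables.
Between /o/ (V1) and /e/ (V2): cluster /pr/ — /pr/ is itself a permitted onset, so the whole cluster goes right; preceding coda = ∅.
Syllabification: go.preb.
The /p/ is in the onset of syllable 2 (/preb/).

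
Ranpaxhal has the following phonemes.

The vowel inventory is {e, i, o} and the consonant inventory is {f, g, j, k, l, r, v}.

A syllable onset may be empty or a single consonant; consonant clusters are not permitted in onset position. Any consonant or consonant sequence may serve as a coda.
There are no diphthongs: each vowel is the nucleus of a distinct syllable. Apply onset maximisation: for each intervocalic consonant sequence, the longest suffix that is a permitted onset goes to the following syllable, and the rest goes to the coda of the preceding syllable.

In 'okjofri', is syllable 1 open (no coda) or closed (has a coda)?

closed

Vowels present: o, o, i; each is a nucleus, giving 3 syllables.
/o…o/ gap (V1→V2): /kj/ splits as /k/ + /j/ (/j/ is the longest suffix that is a licit onset).
/o…i/ gap (V2→V3): /fr/ splits as /f/ + /r/ (/r/ is the longest suffix that is a licit onset).
So the parse is ok.jof.ri.
Syllable 1 is /ok/ with coda /k/, so it is closed.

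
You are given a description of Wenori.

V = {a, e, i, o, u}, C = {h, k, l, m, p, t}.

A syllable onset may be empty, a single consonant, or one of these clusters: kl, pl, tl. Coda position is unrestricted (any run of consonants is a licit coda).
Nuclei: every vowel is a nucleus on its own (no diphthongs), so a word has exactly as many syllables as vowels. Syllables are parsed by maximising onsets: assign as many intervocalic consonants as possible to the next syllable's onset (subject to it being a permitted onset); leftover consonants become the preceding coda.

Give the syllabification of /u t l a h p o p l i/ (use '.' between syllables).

u.tlah.po.pli

Nuclei (vowels): u, a, o, i → 4 syllables.
V1 /u/ – V2 /a/: /tl/ is a licit onset in full, so it all attaches to the next syllable.
V2 /a/ – V3 /o/: /hp/; trying suffixes from longest down, /p/ is the first permitted one, so coda /h/ | onset /p/.
V3 /o/ – V4 /i/: /pl/ is a licit onset in full, so it all attaches to the next syllable.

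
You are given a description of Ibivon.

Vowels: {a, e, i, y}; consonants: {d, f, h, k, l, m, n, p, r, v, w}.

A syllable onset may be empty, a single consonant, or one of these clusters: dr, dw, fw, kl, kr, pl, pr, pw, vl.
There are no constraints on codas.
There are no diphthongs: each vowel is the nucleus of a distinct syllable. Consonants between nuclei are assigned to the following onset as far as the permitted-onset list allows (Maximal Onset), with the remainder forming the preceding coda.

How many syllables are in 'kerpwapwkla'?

Vowels present: e, a, a; each is a nucleus, giving 3 syllables.

3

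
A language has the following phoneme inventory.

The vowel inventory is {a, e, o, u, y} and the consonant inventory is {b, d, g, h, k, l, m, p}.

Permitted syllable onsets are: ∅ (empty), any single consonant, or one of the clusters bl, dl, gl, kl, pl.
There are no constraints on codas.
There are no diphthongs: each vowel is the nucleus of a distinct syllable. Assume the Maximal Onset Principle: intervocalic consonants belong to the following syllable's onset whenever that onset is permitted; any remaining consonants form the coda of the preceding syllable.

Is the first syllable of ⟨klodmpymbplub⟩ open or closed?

Nuclei (vowels): o, y, u → 3 syllables.
/o…y/ gap (V1→V2): /dmp/; trying suffixes from longest down, /p/ is the first permitted one, so coda /dm/ | onset /p/.
/y…u/ gap (V2→V3): /mbpl/ splits as /mb/ + /pl/ (/pl/ is the longest suffix that is a licit onset).
Syllabification: klodm.pymb.plub.
Syllable 1 is /klodm/ with coda /dm/, so it is closed.

closed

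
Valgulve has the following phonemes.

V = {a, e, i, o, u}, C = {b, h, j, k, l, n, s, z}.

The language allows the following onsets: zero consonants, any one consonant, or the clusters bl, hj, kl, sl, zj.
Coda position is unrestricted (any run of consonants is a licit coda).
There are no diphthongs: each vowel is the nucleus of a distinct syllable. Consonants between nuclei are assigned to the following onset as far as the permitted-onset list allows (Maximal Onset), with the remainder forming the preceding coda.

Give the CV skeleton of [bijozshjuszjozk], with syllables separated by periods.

The vowels are i, o, u, o — 4 nuclei, so 4 syllables.
V1 /i/ – V2 /o/: /j/ is a single consonant, so it becomes the next onset.
V2 /o/ – V3 /u/: /zshj/; trying suffixes from longest down, /hj/ is the first permitted one, so coda /zs/ | onset /hj/.
V3 /u/ – V4 /o/: /szj/ splits as /s/ + /zj/ (/zj/ is the longest suffix that is a licit onset).
Putting it together: bi.jozs.hjus.zjozk.
Mapping each syllable to C/V: /bi/ → CV, /jozs/ → CVCC, /hjus/ → CCVC, /zjozk/ → CCVCC.

CV.CVCC.CCVC.CCVCC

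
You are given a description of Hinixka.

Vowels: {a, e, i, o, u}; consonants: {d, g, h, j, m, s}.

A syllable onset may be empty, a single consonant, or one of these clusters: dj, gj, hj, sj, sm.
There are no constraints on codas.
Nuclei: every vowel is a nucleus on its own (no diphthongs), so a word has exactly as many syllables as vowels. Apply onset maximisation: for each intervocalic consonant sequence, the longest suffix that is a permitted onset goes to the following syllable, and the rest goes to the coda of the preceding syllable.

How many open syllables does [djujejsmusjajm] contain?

2

Vowels present: u, e, u, a; each is a nucleus, giving 4 syllables.
V1 /u/ – V2 /e/: just /j/ — single C goes to the following onset.
V2 /e/ – V3 /u/: /jsm/; trying suffixes from longest down, /sm/ is the first permitted one, so coda /j/ | onset /sm/.
V3 /u/ – V4 /a/: cluster /sj/ — /sj/ is itself a permitted onset, so the whole cluster goes right; preceding coda = ∅.
Putting it together: dju.jej.smu.sjajm.
Classifying each syllable: /dju/ (open), /jej/ (closed), /smu/ (open), /sjajm/ (closed).
Open syllables: 2.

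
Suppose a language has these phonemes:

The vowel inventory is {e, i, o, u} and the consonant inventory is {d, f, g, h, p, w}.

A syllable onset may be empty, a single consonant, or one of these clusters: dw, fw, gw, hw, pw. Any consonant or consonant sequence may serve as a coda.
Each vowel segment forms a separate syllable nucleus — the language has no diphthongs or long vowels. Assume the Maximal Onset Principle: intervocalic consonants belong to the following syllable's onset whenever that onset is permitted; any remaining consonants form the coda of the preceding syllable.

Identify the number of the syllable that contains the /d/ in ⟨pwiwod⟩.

Vowels present: i, o; each is a nucleus, giving 2 syllables.
Between /i/ (V1) and /o/ (V2): /w/ → onset of the next syllable (single consonants are always licit onsets).
So the parse is pwi.wod.
The /d/ is in the coda of syllable 2 (/wod/).

2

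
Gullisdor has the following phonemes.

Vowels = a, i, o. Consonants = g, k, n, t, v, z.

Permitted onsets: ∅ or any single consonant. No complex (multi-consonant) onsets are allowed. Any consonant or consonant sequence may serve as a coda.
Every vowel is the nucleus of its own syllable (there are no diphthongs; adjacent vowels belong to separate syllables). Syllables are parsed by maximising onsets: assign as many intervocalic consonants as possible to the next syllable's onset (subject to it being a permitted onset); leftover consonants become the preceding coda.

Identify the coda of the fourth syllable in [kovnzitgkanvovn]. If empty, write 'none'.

Vowels present: o, i, a, o; each is a nucleus, giving 4 syllables.
/o…i/ gap (V1→V2): /vnz/ splits as /vn/ + /z/ (/z/ is the longest suffix that is a licit onset).
/i…a/ gap (V2→V3): /tgk/ — longest licit onset from the right is /k/, leaving /tg/ as coda.
/a…o/ gap (V3→V4): /nv/; trying suffixes from longest down, /v/ is the first permitted one, so coda /n/ | onset /v/.
Putting it together: kovn.zitg.kan.vovn.
Syllable 4 is /vovn/: onset /v/, nucleus /o/, coda /vn/.

vn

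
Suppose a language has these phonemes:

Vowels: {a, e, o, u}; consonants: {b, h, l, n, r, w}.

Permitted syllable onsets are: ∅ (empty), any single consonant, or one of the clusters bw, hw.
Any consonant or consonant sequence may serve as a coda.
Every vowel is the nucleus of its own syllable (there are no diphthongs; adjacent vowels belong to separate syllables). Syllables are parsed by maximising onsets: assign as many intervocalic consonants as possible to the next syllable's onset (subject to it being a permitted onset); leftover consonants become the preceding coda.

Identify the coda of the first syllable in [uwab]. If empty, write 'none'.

Vowels present: u, a; each is a nucleus, giving 2 syllables.
V1 /u/ – V2 /a/: /w/ → onset of the next syllable (single consonants are always licit onsets).
So the parse is u.wab.
Syllable 1 is /u/: onset ∅, nucleus /u/, coda ∅.

none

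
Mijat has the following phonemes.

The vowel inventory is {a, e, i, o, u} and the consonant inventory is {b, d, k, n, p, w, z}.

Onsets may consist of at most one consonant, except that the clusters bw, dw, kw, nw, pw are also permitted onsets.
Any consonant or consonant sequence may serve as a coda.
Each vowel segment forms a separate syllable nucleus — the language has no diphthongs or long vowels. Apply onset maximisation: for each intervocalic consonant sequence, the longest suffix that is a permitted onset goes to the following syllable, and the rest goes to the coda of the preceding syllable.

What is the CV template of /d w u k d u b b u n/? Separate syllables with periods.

CCVC.CVC.CVC

Vowels present: u, u, u; each is a nucleus, giving 3 syllables.
/u…u/ gap (V1→V2): /kd/ splits as /k/ + /d/ (/d/ is the longest suffix that is a licit onset).
/u…u/ gap (V2→V3): cluster /bb/ — the longest permitted-onset suffix is /b/; onset = /b/, preceding coda = /b/.
Result: dwuk.dub.bun.
Mapping each syllable to C/V: /dwuk/ → CCVC, /dub/ → CVC, /bun/ → CVC.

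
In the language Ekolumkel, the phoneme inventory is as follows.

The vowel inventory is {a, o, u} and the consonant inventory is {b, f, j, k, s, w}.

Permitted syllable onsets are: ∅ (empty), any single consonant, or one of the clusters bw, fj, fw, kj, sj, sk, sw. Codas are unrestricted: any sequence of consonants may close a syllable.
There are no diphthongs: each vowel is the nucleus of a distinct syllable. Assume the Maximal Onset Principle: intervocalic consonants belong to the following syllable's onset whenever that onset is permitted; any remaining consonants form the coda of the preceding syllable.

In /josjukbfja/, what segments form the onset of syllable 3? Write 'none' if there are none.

fj

Nuclei (vowels): o, u, a → 3 syllables.
Between /o/ (V1) and /u/ (V2): /sj/ — entire cluster is a permitted onset → onset /sj/, coda ∅.
Between /u/ (V2) and /a/ (V3): /kbfj/ — longest licit onset from the right is /fj/, leaving /kb/ as coda.
So the parse is jo.sjukb.fja.
Syllable 3 is /fja/: onset /fj/, nucleus /a/, coda ∅.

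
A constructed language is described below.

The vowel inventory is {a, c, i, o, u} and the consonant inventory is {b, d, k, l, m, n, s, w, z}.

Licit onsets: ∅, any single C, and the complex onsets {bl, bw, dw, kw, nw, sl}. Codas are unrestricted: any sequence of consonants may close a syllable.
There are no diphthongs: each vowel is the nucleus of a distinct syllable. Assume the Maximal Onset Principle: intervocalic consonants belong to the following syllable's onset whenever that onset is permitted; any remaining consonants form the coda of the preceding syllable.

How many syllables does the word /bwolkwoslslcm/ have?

Nuclei (vowels): o, o, c → 3 syllables.

3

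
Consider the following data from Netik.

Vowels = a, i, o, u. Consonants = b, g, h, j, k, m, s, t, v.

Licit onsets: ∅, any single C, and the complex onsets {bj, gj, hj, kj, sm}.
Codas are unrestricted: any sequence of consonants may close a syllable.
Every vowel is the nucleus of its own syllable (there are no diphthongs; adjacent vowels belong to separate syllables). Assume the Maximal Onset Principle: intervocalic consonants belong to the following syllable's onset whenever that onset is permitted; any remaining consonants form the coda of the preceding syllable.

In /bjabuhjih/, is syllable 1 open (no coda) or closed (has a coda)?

Vowels present: a, u, i; each is a nucleus, giving 3 syllables.
V1 /a/ – V2 /u/: /b/ is a single consonant, so it becomes the next onset.
V2 /u/ – V3 /i/: /hj/ is a licit onset in full, so it all attaches to the next syllable.
Putting it together: bja.bu.hjih.
Syllable 1 is /bja/; it ends in its nucleus with no coda, so it is open.

open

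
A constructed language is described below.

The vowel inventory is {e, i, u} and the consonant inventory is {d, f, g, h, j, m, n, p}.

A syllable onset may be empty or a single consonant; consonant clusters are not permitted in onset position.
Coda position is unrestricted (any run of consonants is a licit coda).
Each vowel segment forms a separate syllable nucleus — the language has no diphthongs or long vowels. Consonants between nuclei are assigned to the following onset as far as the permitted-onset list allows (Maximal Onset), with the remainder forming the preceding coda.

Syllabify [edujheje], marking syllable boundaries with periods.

e.duj.he.je

Vowels present: e, u, e, e; each is a nucleus, giving 4 syllables.
σ1/σ2 boundary: just /d/ — single C goes to the following onset.
σ2/σ3 boundary: /jh/ — longest licit onset from the right is /h/, leaving /j/ as coda.
σ3/σ4 boundary: just /j/ — single C goes to the following onset.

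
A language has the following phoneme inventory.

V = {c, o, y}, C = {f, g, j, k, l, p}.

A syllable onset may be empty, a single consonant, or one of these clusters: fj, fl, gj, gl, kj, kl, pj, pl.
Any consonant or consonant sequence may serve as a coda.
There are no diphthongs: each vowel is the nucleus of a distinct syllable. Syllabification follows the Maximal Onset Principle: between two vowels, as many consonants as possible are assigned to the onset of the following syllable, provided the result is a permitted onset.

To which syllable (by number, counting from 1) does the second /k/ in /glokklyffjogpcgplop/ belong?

Vowels present: o, y, o, c, o; each is a nucleus, giving 5 syllables.
V1 /o/ – V2 /y/: cluster /kkl/ — the longest permitted-onset suffix is /kl/; onset = /kl/, preceding coda = /k/.
V2 /y/ – V3 /o/: cluster /ffj/ — the longest permitted-onset suffix is /fj/; onset = /fj/, preceding coda = /f/.
V3 /o/ – V4 /c/: /gp/ splits as /g/ + /p/ (/p/ is the longest suffix that is a licit onset).
V4 /c/ – V5 /o/: /gpl/ splits as /g/ + /pl/ (/pl/ is the longest suffix that is a licit onset).
Result: glok.klyf.fjog.pcg.plop.
The second /k/ is in the onset of syllable 2 (/klyf/).

2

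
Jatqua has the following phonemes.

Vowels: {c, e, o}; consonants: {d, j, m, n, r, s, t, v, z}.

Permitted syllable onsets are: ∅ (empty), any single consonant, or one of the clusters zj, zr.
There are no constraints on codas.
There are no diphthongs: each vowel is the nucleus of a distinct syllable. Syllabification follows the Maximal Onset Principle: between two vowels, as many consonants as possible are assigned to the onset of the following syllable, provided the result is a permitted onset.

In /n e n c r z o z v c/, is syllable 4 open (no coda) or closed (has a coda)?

open

Nuclei (vowels): e, c, o, c → 4 syllables.
σ1/σ2 boundary: just /n/ — single C goes to the following onset.
σ2/σ3 boundary: /rz/; trying suffixes from longest down, /z/ is the first permitted one, so coda /r/ | onset /z/.
σ3/σ4 boundary: cluster /zv/ — the longest permitted-onset suffix is /v/; onset = /v/, preceding coda = /z/.
So the parse is ne.ncr.zoz.vc.
Syllable 4 is /vc/; it ends in its nucleus with no coda, so it is open.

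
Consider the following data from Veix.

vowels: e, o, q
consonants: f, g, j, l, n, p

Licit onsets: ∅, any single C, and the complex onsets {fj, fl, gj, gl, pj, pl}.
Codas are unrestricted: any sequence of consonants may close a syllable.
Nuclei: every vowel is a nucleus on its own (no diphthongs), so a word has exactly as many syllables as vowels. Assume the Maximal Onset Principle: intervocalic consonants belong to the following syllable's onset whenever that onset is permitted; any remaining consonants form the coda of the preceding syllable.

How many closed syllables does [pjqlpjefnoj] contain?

3

Nuclei (vowels): q, e, o → 3 syllables.
σ1/σ2 boundary: /lpj/; trying suffixes from longest down, /pj/ is the first permitted one, so coda /l/ | onset /pj/.
σ2/σ3 boundary: cluster /fn/ — the longest permitted-onset suffix is /n/; onset = /n/, preceding coda = /f/.
Result: pjql.pjef.noj.
Classifying each syllable: /pjql/ (closed), /pjef/ (closed), /noj/ (closed).
Closed syllables: 3.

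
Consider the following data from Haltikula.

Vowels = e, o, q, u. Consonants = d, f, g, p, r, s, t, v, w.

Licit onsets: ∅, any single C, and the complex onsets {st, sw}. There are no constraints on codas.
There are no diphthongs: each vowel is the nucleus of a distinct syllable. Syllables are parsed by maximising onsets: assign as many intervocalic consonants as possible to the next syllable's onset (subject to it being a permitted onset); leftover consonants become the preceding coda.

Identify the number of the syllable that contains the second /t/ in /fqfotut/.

3

Vowels present: q, o, u; each is a nucleus, giving 3 syllables.
V1 /q/ – V2 /o/: /f/ is a single consonant, so it becomes the next onset.
V2 /o/ – V3 /u/: just /t/ — single C goes to the following onset.
Syllabification: fq.fo.tut.
The second /t/ is in the coda of syllable 3 (/tut/).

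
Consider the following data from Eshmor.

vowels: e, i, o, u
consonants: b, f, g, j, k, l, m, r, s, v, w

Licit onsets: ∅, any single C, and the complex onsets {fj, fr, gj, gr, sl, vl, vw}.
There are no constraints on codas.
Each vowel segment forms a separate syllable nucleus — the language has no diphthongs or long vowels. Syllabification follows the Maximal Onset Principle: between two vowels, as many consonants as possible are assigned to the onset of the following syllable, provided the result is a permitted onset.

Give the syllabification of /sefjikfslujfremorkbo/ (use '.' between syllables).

Nuclei (vowels): e, i, u, e, o, o → 6 syllables.
σ1/σ2 boundary: /fj/ — entire cluster is a permitted onset → onset /fj/, coda ∅.
σ2/σ3 boundary: cluster /kfsl/ — the longest permitted-onset suffix is /sl/; onset = /sl/, preceding coda = /kf/.
σ3/σ4 boundary: /jfr/ splits as /j/ + /fr/ (/fr/ is the longest suffix that is a licit onset).
σ4/σ5 boundary: /m/ is a single consonant, so it becomes the next onset.
σ5/σ6 boundary: /rkb/ splits as /rk/ + /b/ (/b/ is the longest suffix that is a licit onset).

se.fjikf.sluj.fre.mork.bo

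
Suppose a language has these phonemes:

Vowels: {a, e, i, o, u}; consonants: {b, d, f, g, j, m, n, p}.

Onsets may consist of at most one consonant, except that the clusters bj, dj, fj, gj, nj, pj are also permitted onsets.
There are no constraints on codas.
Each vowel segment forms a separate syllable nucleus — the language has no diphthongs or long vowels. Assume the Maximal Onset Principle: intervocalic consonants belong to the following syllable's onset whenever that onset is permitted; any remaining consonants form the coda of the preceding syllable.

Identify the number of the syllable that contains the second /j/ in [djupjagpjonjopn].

2

Nuclei (vowels): u, a, o, o → 4 syllables.
σ1/σ2 boundary: cluster /pj/ — /pj/ is itself a permitted onset, so the whole cluster goes right; preceding coda = ∅.
σ2/σ3 boundary: cluster /gpj/ — the longest permitted-onset suffix is /pj/; onset = /pj/, preceding coda = /g/.
σ3/σ4 boundary: /nj/ is a licit onset in full, so it all attaches to the next syllable.
So the parse is dju.pjag.pjo.njopn.
The second /j/ is in the onset of syllable 2 (/pjag/).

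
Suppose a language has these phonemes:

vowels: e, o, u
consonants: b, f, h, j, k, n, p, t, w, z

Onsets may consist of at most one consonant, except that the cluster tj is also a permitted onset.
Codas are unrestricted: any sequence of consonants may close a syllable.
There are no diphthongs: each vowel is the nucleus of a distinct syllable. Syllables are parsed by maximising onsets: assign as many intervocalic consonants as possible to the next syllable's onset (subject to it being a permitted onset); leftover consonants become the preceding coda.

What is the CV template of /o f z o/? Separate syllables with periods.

The vowels are o, o — 2 nuclei, so 2 syllables.
σ1/σ2 boundary: cluster /fz/ — the longest permitted-onset suffix is /z/; onset = /z/, preceding coda = /f/.
Syllabification: of.zo.
Mapping each syllable to C/V: /of/ → VC, /zo/ → CV.

VC.CV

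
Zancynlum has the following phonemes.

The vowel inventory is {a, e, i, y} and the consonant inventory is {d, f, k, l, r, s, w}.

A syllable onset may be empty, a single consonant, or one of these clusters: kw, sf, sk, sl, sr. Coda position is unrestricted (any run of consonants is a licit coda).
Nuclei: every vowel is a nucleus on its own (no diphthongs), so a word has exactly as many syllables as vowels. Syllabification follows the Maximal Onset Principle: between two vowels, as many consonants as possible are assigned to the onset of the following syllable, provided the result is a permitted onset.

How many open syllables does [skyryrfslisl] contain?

Vowels present: y, y, i; each is a nucleus, giving 3 syllables.
Between /y/ (V1) and /y/ (V2): /r/ is a single consonant, so it becomes the next onset.
Between /y/ (V2) and /i/ (V3): /rfsl/; trying suffixes from longest down, /sl/ is the first permitted one, so coda /rf/ | onset /sl/.
Putting it together: sky.ryrf.slisl.
Classifying each syllable: /sky/ (open), /ryrf/ (closed), /slisl/ (closed).
Open syllables: 1.

1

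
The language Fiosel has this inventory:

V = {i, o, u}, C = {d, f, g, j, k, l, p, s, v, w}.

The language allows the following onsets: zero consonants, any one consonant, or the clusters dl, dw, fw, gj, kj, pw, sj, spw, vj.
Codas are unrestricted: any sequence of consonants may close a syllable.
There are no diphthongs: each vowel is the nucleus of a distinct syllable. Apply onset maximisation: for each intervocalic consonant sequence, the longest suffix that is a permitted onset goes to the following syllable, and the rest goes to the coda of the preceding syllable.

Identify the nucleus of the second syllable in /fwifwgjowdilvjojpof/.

o

Nuclei (vowels): i, o, i, o, o → 5 syllables.
The second nucleus (vowel 2 from the left) is /o/.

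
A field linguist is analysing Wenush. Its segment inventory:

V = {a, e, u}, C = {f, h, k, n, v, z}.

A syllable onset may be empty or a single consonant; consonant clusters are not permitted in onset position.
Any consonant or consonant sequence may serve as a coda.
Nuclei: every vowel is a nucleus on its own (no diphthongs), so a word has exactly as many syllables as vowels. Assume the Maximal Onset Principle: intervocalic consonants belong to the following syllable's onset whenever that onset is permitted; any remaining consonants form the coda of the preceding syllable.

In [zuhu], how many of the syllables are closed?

Vowels present: u, u; each is a nucleus, giving 2 syllables.
σ1/σ2 boundary: /h/ is a single consonant, so it becomes the next onset.
Putting it together: zu.hu.
Classifying each syllable: /zu/ (open), /hu/ (open).
Closed syllables: 0.

0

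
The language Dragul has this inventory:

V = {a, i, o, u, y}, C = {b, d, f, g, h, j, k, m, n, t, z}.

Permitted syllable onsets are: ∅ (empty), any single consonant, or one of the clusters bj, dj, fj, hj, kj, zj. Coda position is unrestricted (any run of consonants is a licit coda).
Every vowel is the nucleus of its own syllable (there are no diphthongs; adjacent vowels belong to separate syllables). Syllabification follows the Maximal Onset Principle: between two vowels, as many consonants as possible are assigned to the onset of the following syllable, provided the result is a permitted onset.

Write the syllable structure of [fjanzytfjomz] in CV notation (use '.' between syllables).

CCVC.CVC.CCVCC

Nuclei (vowels): a, y, o → 3 syllables.
V1 /a/ – V2 /y/: /nz/ splits as /n/ + /z/ (/z/ is the longest suffix that is a licit onset).
V2 /y/ – V3 /o/: /tfj/; trying suffixes from longest down, /fj/ is the first permitted one, so coda /t/ | onset /fj/.
Syllabification: fjan.zyt.fjomz.
Mapping each syllable to C/V: /fjan/ → CCVC, /zyt/ → CVC, /fjomz/ → CCVCC.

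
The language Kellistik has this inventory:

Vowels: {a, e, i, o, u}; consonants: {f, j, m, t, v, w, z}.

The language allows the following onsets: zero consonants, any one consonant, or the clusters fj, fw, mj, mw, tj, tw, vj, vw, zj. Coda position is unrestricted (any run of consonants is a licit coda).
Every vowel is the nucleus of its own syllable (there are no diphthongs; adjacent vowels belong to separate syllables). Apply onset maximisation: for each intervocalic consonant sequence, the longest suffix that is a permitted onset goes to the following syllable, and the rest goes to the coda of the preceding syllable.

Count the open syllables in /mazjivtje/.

2

Nuclei (vowels): a, i, e → 3 syllables.
σ1/σ2 boundary: /zj/ — entire cluster is a permitted onset → onset /zj/, coda ∅.
σ2/σ3 boundary: /vtj/ splits as /v/ + /tj/ (/tj/ is the longest suffix that is a licit onset).
Result: ma.zjiv.tje.
Classifying each syllable: /ma/ (open), /zjiv/ (closed), /tje/ (open).
Open syllables: 2.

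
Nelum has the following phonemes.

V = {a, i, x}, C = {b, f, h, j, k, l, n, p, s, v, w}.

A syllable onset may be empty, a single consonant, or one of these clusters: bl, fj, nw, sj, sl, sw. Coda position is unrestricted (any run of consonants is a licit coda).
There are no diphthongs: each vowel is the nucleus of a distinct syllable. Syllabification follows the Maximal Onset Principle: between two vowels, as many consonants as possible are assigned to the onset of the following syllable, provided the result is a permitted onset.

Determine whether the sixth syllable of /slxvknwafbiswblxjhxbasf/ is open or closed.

closed

The vowels are x, a, i, x, x, a — 6 nuclei, so 6 syllables.
/x…a/ gap (V1→V2): /vknw/ splits as /vk/ + /nw/ (/nw/ is the longest suffix that is a licit onset).
/a…i/ gap (V2→V3): /fb/ splits as /f/ + /b/ (/b/ is the longest suffix that is a licit onset).
/i…x/ gap (V3→V4): /swbl/ — longest licit onset from the right is /bl/, leaving /sw/ as coda.
/x…x/ gap (V4→V5): cluster /jh/ — the longest permitted-onset suffix is /h/; onset = /h/, preceding coda = /j/.
/x…a/ gap (V5→V6): /b/ → onset of the next syllable (single consonants are always licit onsets).
Result: slxvk.nwaf.bisw.blxj.hx.basf.
Syllable 6 is /basf/ with coda /sf/, so it is closed.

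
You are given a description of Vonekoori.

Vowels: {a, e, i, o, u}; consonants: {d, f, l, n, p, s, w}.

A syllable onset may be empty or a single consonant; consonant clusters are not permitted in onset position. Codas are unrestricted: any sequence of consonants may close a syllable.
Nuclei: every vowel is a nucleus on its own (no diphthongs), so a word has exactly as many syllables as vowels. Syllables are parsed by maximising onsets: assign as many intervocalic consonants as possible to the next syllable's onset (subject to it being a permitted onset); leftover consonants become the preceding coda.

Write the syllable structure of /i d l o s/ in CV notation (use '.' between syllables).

The vowels are i, o — 2 nuclei, so 2 syllables.
/i…o/ gap (V1→V2): /dl/; trying suffixes from longest down, /l/ is the first permitted one, so coda /d/ | onset /l/.
Putting it together: id.los.
Mapping each syllable to C/V: /id/ → VC, /los/ → CVC.

VC.CVC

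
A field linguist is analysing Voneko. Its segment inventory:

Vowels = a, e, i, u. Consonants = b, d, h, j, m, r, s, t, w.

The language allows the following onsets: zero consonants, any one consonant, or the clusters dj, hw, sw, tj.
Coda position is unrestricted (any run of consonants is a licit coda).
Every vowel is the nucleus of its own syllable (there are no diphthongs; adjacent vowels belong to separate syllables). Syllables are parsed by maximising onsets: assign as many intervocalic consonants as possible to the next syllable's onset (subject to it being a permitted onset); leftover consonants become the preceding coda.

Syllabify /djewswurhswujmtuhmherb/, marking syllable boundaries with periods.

djew.swurh.swujm.tuhm.herb

Vowels present: e, u, u, u, e; each is a nucleus, giving 5 syllables.
V1 /e/ – V2 /u/: cluster /wsw/ — the longest permitted-onset suffix is /sw/; onset = /sw/, preceding coda = /w/.
V2 /u/ – V3 /u/: /rhsw/ splits as /rh/ + /sw/ (/sw/ is the longest suffix that is a licit onset).
V3 /u/ – V4 /u/: /jmt/ — longest licit onset from the right is /t/, leaving /jm/ as coda.
V4 /u/ – V5 /e/: cluster /hmh/ — the longest permitted-onset suffix is /h/; onset = /h/, preceding coda = /hm/.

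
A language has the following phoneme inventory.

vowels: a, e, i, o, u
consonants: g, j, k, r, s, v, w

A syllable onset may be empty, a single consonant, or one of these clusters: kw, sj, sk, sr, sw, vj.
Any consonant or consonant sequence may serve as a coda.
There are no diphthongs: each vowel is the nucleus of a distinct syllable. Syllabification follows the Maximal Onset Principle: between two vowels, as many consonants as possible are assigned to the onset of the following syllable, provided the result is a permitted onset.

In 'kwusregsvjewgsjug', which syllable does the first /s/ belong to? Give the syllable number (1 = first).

The vowels are u, e, e, u — 4 nuclei, so 4 syllables.
σ1/σ2 boundary: /sr/ is a licit onset in full, so it all attaches to the next syllable.
σ2/σ3 boundary: /gsvj/; trying suffixes from longest down, /vj/ is the first permitted one, so coda /gs/ | onset /vj/.
σ3/σ4 boundary: cluster /wgsj/ — the longest permitted-onset suffix is /sj/; onset = /sj/, preceding coda = /wg/.
Result: kwu.sregs.vjewg.sjug.
The first /s/ is in the onset of syllable 2 (/sregs/).

2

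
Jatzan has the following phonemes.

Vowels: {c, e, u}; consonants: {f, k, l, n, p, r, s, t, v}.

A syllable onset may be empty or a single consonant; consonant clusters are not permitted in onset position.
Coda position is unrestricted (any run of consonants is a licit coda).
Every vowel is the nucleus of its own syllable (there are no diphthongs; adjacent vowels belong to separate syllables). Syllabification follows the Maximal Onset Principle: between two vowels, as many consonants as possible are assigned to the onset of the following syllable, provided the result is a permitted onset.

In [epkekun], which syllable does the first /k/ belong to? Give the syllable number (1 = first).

2

Vowels present: e, e, u; each is a nucleus, giving 3 syllables.
/e…e/ gap (V1→V2): cluster /pk/ — the longest permitted-onset suffix is /k/; onset = /k/, preceding coda = /p/.
/e…u/ gap (V2→V3): /k/ → onset of the next syllable (single consonants are always licit onsets).
So the parse is ep.ke.kun.
The first /k/ is in the onset of syllable 2 (/ke/).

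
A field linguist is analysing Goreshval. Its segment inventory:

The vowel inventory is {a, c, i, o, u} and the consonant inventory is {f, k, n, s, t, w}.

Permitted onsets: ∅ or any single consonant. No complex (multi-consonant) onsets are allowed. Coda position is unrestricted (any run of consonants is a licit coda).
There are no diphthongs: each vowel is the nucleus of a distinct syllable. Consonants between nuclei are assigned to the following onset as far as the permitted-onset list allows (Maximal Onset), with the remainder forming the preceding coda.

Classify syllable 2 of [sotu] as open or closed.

Vowels present: o, u; each is a nucleus, giving 2 syllables.
V1 /o/ – V2 /u/: /t/ → onset of the next syllable (single consonants are always licit onsets).
Putting it together: so.tu.
Syllable 2 is /tu/; it ends in its nucleus with no coda, so it is open.

open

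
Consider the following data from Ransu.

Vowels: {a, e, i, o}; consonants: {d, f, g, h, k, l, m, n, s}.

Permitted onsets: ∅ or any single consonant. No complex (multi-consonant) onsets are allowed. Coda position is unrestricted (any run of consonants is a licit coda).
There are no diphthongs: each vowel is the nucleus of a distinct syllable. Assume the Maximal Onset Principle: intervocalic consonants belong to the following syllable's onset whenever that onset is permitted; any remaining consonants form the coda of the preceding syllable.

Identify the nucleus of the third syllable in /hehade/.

Vowels present: e, a, e; each is a nucleus, giving 3 syllables.
The third nucleus (vowel 3 from the left) is /e/.

e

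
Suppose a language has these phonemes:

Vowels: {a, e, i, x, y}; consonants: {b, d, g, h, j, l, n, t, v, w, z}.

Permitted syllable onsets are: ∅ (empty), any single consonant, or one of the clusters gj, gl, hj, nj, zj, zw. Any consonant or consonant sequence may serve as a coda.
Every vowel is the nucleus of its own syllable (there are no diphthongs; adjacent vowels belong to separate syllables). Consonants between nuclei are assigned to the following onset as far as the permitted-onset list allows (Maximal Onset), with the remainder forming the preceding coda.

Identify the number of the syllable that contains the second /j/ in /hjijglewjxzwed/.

Nuclei (vowels): i, e, x, e → 4 syllables.
/i…e/ gap (V1→V2): cluster /jgl/ — the longest permitted-onset suffix is /gl/; onset = /gl/, preceding coda = /j/.
/e…x/ gap (V2→V3): /wj/ splits as /w/ + /j/ (/j/ is the longest suffix that is a licit onset).
/x…e/ gap (V3→V4): cluster /zw/ — /zw/ is itself a permitted onset, so the whole cluster goes right; preceding coda = ∅.
So the parse is hjij.glew.jx.zwed.
The second /j/ is in the coda of syllable 1 (/hjij/).

1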